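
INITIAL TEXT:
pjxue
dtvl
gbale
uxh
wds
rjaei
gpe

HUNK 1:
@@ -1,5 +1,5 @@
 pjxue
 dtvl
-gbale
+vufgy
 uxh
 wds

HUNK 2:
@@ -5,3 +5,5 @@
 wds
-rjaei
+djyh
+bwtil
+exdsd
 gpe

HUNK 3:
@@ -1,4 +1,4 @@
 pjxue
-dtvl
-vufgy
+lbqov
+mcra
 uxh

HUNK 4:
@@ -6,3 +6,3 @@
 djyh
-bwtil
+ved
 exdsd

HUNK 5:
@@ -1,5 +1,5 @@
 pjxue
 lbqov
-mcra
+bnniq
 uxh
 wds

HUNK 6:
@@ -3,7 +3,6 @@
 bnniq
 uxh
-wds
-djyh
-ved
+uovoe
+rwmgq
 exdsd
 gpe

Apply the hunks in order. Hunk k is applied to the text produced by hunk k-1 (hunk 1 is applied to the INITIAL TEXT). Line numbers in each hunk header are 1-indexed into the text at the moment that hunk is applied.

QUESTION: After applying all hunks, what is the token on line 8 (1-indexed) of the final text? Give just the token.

Answer: gpe

Derivation:
Hunk 1: at line 1 remove [gbale] add [vufgy] -> 7 lines: pjxue dtvl vufgy uxh wds rjaei gpe
Hunk 2: at line 5 remove [rjaei] add [djyh,bwtil,exdsd] -> 9 lines: pjxue dtvl vufgy uxh wds djyh bwtil exdsd gpe
Hunk 3: at line 1 remove [dtvl,vufgy] add [lbqov,mcra] -> 9 lines: pjxue lbqov mcra uxh wds djyh bwtil exdsd gpe
Hunk 4: at line 6 remove [bwtil] add [ved] -> 9 lines: pjxue lbqov mcra uxh wds djyh ved exdsd gpe
Hunk 5: at line 1 remove [mcra] add [bnniq] -> 9 lines: pjxue lbqov bnniq uxh wds djyh ved exdsd gpe
Hunk 6: at line 3 remove [wds,djyh,ved] add [uovoe,rwmgq] -> 8 lines: pjxue lbqov bnniq uxh uovoe rwmgq exdsd gpe
Final line 8: gpe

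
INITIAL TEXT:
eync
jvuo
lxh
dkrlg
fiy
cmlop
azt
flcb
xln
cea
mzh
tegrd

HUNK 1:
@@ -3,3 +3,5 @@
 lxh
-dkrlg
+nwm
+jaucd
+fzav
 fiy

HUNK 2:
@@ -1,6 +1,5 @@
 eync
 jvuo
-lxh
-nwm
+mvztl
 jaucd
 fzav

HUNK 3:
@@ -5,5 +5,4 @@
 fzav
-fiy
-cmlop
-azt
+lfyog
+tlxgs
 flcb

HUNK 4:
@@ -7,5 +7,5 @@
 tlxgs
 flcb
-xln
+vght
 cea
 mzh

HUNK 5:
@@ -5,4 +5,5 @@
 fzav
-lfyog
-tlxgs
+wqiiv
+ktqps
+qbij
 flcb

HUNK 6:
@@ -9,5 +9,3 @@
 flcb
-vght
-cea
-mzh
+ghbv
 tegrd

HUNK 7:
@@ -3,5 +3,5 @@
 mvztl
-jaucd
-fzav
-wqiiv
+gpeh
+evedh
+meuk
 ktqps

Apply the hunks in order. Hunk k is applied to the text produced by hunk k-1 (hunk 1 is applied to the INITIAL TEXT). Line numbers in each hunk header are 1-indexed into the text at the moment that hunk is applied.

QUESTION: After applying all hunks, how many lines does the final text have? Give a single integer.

Answer: 11

Derivation:
Hunk 1: at line 3 remove [dkrlg] add [nwm,jaucd,fzav] -> 14 lines: eync jvuo lxh nwm jaucd fzav fiy cmlop azt flcb xln cea mzh tegrd
Hunk 2: at line 1 remove [lxh,nwm] add [mvztl] -> 13 lines: eync jvuo mvztl jaucd fzav fiy cmlop azt flcb xln cea mzh tegrd
Hunk 3: at line 5 remove [fiy,cmlop,azt] add [lfyog,tlxgs] -> 12 lines: eync jvuo mvztl jaucd fzav lfyog tlxgs flcb xln cea mzh tegrd
Hunk 4: at line 7 remove [xln] add [vght] -> 12 lines: eync jvuo mvztl jaucd fzav lfyog tlxgs flcb vght cea mzh tegrd
Hunk 5: at line 5 remove [lfyog,tlxgs] add [wqiiv,ktqps,qbij] -> 13 lines: eync jvuo mvztl jaucd fzav wqiiv ktqps qbij flcb vght cea mzh tegrd
Hunk 6: at line 9 remove [vght,cea,mzh] add [ghbv] -> 11 lines: eync jvuo mvztl jaucd fzav wqiiv ktqps qbij flcb ghbv tegrd
Hunk 7: at line 3 remove [jaucd,fzav,wqiiv] add [gpeh,evedh,meuk] -> 11 lines: eync jvuo mvztl gpeh evedh meuk ktqps qbij flcb ghbv tegrd
Final line count: 11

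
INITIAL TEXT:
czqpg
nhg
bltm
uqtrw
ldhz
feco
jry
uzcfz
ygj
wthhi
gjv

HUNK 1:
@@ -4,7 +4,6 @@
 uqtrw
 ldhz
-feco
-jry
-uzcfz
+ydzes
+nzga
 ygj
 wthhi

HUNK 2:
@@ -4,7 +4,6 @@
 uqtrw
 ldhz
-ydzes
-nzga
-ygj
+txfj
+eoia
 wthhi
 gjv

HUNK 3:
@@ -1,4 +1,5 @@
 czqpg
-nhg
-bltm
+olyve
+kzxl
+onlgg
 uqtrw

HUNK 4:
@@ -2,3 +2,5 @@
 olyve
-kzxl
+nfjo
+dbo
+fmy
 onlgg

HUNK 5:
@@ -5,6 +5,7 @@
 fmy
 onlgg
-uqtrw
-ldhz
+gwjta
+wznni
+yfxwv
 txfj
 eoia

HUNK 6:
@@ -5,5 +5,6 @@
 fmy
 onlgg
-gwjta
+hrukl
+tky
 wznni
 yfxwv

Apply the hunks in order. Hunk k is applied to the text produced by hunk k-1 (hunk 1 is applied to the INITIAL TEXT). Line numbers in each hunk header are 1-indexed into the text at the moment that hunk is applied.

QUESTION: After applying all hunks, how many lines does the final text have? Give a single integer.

Hunk 1: at line 4 remove [feco,jry,uzcfz] add [ydzes,nzga] -> 10 lines: czqpg nhg bltm uqtrw ldhz ydzes nzga ygj wthhi gjv
Hunk 2: at line 4 remove [ydzes,nzga,ygj] add [txfj,eoia] -> 9 lines: czqpg nhg bltm uqtrw ldhz txfj eoia wthhi gjv
Hunk 3: at line 1 remove [nhg,bltm] add [olyve,kzxl,onlgg] -> 10 lines: czqpg olyve kzxl onlgg uqtrw ldhz txfj eoia wthhi gjv
Hunk 4: at line 2 remove [kzxl] add [nfjo,dbo,fmy] -> 12 lines: czqpg olyve nfjo dbo fmy onlgg uqtrw ldhz txfj eoia wthhi gjv
Hunk 5: at line 5 remove [uqtrw,ldhz] add [gwjta,wznni,yfxwv] -> 13 lines: czqpg olyve nfjo dbo fmy onlgg gwjta wznni yfxwv txfj eoia wthhi gjv
Hunk 6: at line 5 remove [gwjta] add [hrukl,tky] -> 14 lines: czqpg olyve nfjo dbo fmy onlgg hrukl tky wznni yfxwv txfj eoia wthhi gjv
Final line count: 14

Answer: 14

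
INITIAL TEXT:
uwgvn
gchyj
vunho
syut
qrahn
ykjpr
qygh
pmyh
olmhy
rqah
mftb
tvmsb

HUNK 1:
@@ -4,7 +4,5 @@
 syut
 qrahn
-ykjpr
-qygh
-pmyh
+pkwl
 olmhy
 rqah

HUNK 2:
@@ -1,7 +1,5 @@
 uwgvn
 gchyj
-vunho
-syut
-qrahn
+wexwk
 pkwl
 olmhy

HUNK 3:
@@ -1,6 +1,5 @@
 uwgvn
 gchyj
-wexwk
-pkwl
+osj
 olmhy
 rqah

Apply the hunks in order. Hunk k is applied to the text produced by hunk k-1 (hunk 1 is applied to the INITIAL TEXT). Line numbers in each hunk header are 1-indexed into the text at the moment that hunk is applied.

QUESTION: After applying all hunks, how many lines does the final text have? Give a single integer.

Hunk 1: at line 4 remove [ykjpr,qygh,pmyh] add [pkwl] -> 10 lines: uwgvn gchyj vunho syut qrahn pkwl olmhy rqah mftb tvmsb
Hunk 2: at line 1 remove [vunho,syut,qrahn] add [wexwk] -> 8 lines: uwgvn gchyj wexwk pkwl olmhy rqah mftb tvmsb
Hunk 3: at line 1 remove [wexwk,pkwl] add [osj] -> 7 lines: uwgvn gchyj osj olmhy rqah mftb tvmsb
Final line count: 7

Answer: 7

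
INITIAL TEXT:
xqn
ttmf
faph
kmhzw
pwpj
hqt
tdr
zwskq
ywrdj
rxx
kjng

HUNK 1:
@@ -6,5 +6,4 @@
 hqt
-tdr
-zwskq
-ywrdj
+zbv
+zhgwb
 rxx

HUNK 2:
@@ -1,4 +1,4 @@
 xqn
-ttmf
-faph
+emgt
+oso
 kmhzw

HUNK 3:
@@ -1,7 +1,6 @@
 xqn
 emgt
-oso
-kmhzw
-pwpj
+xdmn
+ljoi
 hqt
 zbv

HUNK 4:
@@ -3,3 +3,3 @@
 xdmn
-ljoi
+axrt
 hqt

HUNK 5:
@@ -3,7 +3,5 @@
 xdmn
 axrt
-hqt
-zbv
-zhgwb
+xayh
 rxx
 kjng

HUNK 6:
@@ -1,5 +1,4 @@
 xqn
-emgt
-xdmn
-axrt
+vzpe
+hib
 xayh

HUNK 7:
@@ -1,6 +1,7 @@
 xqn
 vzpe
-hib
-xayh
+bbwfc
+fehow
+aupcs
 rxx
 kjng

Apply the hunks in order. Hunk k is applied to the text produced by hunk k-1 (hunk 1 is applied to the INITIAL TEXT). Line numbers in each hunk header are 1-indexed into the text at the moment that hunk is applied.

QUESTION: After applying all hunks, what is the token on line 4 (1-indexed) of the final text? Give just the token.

Hunk 1: at line 6 remove [tdr,zwskq,ywrdj] add [zbv,zhgwb] -> 10 lines: xqn ttmf faph kmhzw pwpj hqt zbv zhgwb rxx kjng
Hunk 2: at line 1 remove [ttmf,faph] add [emgt,oso] -> 10 lines: xqn emgt oso kmhzw pwpj hqt zbv zhgwb rxx kjng
Hunk 3: at line 1 remove [oso,kmhzw,pwpj] add [xdmn,ljoi] -> 9 lines: xqn emgt xdmn ljoi hqt zbv zhgwb rxx kjng
Hunk 4: at line 3 remove [ljoi] add [axrt] -> 9 lines: xqn emgt xdmn axrt hqt zbv zhgwb rxx kjng
Hunk 5: at line 3 remove [hqt,zbv,zhgwb] add [xayh] -> 7 lines: xqn emgt xdmn axrt xayh rxx kjng
Hunk 6: at line 1 remove [emgt,xdmn,axrt] add [vzpe,hib] -> 6 lines: xqn vzpe hib xayh rxx kjng
Hunk 7: at line 1 remove [hib,xayh] add [bbwfc,fehow,aupcs] -> 7 lines: xqn vzpe bbwfc fehow aupcs rxx kjng
Final line 4: fehow

Answer: fehow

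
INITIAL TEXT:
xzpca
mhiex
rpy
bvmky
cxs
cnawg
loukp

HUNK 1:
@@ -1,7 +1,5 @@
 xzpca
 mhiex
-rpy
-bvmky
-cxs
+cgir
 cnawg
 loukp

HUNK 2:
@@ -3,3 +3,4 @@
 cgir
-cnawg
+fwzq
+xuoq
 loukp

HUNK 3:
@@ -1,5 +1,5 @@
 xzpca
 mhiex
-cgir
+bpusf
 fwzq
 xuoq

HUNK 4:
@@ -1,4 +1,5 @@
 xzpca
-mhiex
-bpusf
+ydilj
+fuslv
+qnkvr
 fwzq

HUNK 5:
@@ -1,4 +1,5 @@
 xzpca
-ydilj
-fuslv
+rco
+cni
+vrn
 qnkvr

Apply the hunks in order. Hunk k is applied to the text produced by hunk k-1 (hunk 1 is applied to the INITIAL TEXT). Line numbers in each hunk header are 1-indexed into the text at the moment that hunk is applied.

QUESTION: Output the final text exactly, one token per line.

Hunk 1: at line 1 remove [rpy,bvmky,cxs] add [cgir] -> 5 lines: xzpca mhiex cgir cnawg loukp
Hunk 2: at line 3 remove [cnawg] add [fwzq,xuoq] -> 6 lines: xzpca mhiex cgir fwzq xuoq loukp
Hunk 3: at line 1 remove [cgir] add [bpusf] -> 6 lines: xzpca mhiex bpusf fwzq xuoq loukp
Hunk 4: at line 1 remove [mhiex,bpusf] add [ydilj,fuslv,qnkvr] -> 7 lines: xzpca ydilj fuslv qnkvr fwzq xuoq loukp
Hunk 5: at line 1 remove [ydilj,fuslv] add [rco,cni,vrn] -> 8 lines: xzpca rco cni vrn qnkvr fwzq xuoq loukp

Answer: xzpca
rco
cni
vrn
qnkvr
fwzq
xuoq
loukp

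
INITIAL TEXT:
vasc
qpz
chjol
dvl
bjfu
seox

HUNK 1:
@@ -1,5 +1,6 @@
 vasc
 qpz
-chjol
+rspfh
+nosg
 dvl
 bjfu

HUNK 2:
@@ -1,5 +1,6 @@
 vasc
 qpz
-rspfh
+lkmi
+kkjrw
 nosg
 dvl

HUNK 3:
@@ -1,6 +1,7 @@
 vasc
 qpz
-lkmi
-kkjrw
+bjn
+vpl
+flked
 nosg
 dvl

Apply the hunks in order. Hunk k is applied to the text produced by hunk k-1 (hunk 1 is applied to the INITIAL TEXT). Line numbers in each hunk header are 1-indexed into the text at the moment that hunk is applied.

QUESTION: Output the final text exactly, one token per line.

Answer: vasc
qpz
bjn
vpl
flked
nosg
dvl
bjfu
seox

Derivation:
Hunk 1: at line 1 remove [chjol] add [rspfh,nosg] -> 7 lines: vasc qpz rspfh nosg dvl bjfu seox
Hunk 2: at line 1 remove [rspfh] add [lkmi,kkjrw] -> 8 lines: vasc qpz lkmi kkjrw nosg dvl bjfu seox
Hunk 3: at line 1 remove [lkmi,kkjrw] add [bjn,vpl,flked] -> 9 lines: vasc qpz bjn vpl flked nosg dvl bjfu seox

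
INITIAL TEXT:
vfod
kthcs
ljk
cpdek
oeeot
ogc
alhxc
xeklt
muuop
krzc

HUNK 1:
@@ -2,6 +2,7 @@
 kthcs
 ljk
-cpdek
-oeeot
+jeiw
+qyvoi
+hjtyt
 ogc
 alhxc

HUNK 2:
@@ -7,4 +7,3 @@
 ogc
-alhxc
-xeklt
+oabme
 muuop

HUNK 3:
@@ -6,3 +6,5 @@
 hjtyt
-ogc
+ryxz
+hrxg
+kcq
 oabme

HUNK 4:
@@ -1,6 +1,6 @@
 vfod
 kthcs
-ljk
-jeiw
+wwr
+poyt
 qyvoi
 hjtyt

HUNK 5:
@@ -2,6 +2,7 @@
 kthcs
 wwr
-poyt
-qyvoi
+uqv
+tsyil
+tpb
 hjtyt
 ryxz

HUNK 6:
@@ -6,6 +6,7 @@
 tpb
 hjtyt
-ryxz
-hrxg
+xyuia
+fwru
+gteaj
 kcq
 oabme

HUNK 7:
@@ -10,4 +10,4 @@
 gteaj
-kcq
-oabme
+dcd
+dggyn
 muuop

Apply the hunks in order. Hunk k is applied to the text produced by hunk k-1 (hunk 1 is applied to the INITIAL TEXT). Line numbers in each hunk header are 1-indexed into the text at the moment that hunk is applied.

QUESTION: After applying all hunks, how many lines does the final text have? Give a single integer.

Answer: 14

Derivation:
Hunk 1: at line 2 remove [cpdek,oeeot] add [jeiw,qyvoi,hjtyt] -> 11 lines: vfod kthcs ljk jeiw qyvoi hjtyt ogc alhxc xeklt muuop krzc
Hunk 2: at line 7 remove [alhxc,xeklt] add [oabme] -> 10 lines: vfod kthcs ljk jeiw qyvoi hjtyt ogc oabme muuop krzc
Hunk 3: at line 6 remove [ogc] add [ryxz,hrxg,kcq] -> 12 lines: vfod kthcs ljk jeiw qyvoi hjtyt ryxz hrxg kcq oabme muuop krzc
Hunk 4: at line 1 remove [ljk,jeiw] add [wwr,poyt] -> 12 lines: vfod kthcs wwr poyt qyvoi hjtyt ryxz hrxg kcq oabme muuop krzc
Hunk 5: at line 2 remove [poyt,qyvoi] add [uqv,tsyil,tpb] -> 13 lines: vfod kthcs wwr uqv tsyil tpb hjtyt ryxz hrxg kcq oabme muuop krzc
Hunk 6: at line 6 remove [ryxz,hrxg] add [xyuia,fwru,gteaj] -> 14 lines: vfod kthcs wwr uqv tsyil tpb hjtyt xyuia fwru gteaj kcq oabme muuop krzc
Hunk 7: at line 10 remove [kcq,oabme] add [dcd,dggyn] -> 14 lines: vfod kthcs wwr uqv tsyil tpb hjtyt xyuia fwru gteaj dcd dggyn muuop krzc
Final line count: 14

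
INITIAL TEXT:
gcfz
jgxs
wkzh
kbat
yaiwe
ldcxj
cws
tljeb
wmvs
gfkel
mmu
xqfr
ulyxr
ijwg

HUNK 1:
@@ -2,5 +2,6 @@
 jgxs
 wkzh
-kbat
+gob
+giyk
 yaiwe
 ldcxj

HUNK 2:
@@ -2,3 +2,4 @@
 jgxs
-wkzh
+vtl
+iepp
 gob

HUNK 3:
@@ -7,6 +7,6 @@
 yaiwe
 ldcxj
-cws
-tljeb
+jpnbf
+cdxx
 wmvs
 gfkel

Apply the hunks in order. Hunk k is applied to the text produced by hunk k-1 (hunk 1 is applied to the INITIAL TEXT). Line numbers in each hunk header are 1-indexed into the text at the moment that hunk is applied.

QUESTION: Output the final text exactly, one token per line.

Answer: gcfz
jgxs
vtl
iepp
gob
giyk
yaiwe
ldcxj
jpnbf
cdxx
wmvs
gfkel
mmu
xqfr
ulyxr
ijwg

Derivation:
Hunk 1: at line 2 remove [kbat] add [gob,giyk] -> 15 lines: gcfz jgxs wkzh gob giyk yaiwe ldcxj cws tljeb wmvs gfkel mmu xqfr ulyxr ijwg
Hunk 2: at line 2 remove [wkzh] add [vtl,iepp] -> 16 lines: gcfz jgxs vtl iepp gob giyk yaiwe ldcxj cws tljeb wmvs gfkel mmu xqfr ulyxr ijwg
Hunk 3: at line 7 remove [cws,tljeb] add [jpnbf,cdxx] -> 16 lines: gcfz jgxs vtl iepp gob giyk yaiwe ldcxj jpnbf cdxx wmvs gfkel mmu xqfr ulyxr ijwg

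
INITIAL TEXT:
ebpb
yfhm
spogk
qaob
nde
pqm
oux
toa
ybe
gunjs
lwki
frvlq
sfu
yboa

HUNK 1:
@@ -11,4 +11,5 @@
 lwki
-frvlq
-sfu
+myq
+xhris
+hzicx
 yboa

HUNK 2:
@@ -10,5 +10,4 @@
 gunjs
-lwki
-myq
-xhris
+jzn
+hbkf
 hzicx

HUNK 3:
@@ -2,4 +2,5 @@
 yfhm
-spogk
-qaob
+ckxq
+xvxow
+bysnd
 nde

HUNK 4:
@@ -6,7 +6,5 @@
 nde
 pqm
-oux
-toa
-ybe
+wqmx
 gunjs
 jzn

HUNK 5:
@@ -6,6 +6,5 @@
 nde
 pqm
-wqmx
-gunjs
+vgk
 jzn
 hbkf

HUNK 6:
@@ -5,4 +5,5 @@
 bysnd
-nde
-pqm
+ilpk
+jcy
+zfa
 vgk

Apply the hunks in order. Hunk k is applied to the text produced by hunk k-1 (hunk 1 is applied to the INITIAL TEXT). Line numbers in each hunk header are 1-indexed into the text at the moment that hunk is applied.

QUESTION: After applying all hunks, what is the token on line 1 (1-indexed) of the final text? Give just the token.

Answer: ebpb

Derivation:
Hunk 1: at line 11 remove [frvlq,sfu] add [myq,xhris,hzicx] -> 15 lines: ebpb yfhm spogk qaob nde pqm oux toa ybe gunjs lwki myq xhris hzicx yboa
Hunk 2: at line 10 remove [lwki,myq,xhris] add [jzn,hbkf] -> 14 lines: ebpb yfhm spogk qaob nde pqm oux toa ybe gunjs jzn hbkf hzicx yboa
Hunk 3: at line 2 remove [spogk,qaob] add [ckxq,xvxow,bysnd] -> 15 lines: ebpb yfhm ckxq xvxow bysnd nde pqm oux toa ybe gunjs jzn hbkf hzicx yboa
Hunk 4: at line 6 remove [oux,toa,ybe] add [wqmx] -> 13 lines: ebpb yfhm ckxq xvxow bysnd nde pqm wqmx gunjs jzn hbkf hzicx yboa
Hunk 5: at line 6 remove [wqmx,gunjs] add [vgk] -> 12 lines: ebpb yfhm ckxq xvxow bysnd nde pqm vgk jzn hbkf hzicx yboa
Hunk 6: at line 5 remove [nde,pqm] add [ilpk,jcy,zfa] -> 13 lines: ebpb yfhm ckxq xvxow bysnd ilpk jcy zfa vgk jzn hbkf hzicx yboa
Final line 1: ebpb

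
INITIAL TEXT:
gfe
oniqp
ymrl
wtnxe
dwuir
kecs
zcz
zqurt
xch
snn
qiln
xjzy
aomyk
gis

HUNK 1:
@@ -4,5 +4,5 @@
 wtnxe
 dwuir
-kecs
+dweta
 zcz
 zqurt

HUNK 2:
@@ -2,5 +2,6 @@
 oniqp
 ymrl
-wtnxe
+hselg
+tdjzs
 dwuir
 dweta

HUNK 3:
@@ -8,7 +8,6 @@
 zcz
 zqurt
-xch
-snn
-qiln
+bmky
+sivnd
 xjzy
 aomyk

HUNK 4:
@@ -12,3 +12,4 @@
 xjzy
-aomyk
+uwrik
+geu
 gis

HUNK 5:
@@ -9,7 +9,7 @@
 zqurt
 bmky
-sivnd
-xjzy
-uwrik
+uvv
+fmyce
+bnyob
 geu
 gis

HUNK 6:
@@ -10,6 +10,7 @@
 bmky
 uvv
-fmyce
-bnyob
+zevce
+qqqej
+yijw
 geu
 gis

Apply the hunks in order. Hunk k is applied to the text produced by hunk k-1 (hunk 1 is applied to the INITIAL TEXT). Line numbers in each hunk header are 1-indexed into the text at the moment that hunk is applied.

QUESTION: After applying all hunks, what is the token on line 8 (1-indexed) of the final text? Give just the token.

Answer: zcz

Derivation:
Hunk 1: at line 4 remove [kecs] add [dweta] -> 14 lines: gfe oniqp ymrl wtnxe dwuir dweta zcz zqurt xch snn qiln xjzy aomyk gis
Hunk 2: at line 2 remove [wtnxe] add [hselg,tdjzs] -> 15 lines: gfe oniqp ymrl hselg tdjzs dwuir dweta zcz zqurt xch snn qiln xjzy aomyk gis
Hunk 3: at line 8 remove [xch,snn,qiln] add [bmky,sivnd] -> 14 lines: gfe oniqp ymrl hselg tdjzs dwuir dweta zcz zqurt bmky sivnd xjzy aomyk gis
Hunk 4: at line 12 remove [aomyk] add [uwrik,geu] -> 15 lines: gfe oniqp ymrl hselg tdjzs dwuir dweta zcz zqurt bmky sivnd xjzy uwrik geu gis
Hunk 5: at line 9 remove [sivnd,xjzy,uwrik] add [uvv,fmyce,bnyob] -> 15 lines: gfe oniqp ymrl hselg tdjzs dwuir dweta zcz zqurt bmky uvv fmyce bnyob geu gis
Hunk 6: at line 10 remove [fmyce,bnyob] add [zevce,qqqej,yijw] -> 16 lines: gfe oniqp ymrl hselg tdjzs dwuir dweta zcz zqurt bmky uvv zevce qqqej yijw geu gis
Final line 8: zcz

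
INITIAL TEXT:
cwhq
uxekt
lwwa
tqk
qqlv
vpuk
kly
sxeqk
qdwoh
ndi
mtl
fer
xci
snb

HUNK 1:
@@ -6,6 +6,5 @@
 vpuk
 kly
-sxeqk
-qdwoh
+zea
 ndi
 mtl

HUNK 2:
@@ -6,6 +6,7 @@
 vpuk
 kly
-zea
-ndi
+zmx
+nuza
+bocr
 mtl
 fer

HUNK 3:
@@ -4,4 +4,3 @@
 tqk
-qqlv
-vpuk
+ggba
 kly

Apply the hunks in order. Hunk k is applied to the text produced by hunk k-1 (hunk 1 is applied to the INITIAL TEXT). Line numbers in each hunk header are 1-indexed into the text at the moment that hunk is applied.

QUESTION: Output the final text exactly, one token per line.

Answer: cwhq
uxekt
lwwa
tqk
ggba
kly
zmx
nuza
bocr
mtl
fer
xci
snb

Derivation:
Hunk 1: at line 6 remove [sxeqk,qdwoh] add [zea] -> 13 lines: cwhq uxekt lwwa tqk qqlv vpuk kly zea ndi mtl fer xci snb
Hunk 2: at line 6 remove [zea,ndi] add [zmx,nuza,bocr] -> 14 lines: cwhq uxekt lwwa tqk qqlv vpuk kly zmx nuza bocr mtl fer xci snb
Hunk 3: at line 4 remove [qqlv,vpuk] add [ggba] -> 13 lines: cwhq uxekt lwwa tqk ggba kly zmx nuza bocr mtl fer xci snb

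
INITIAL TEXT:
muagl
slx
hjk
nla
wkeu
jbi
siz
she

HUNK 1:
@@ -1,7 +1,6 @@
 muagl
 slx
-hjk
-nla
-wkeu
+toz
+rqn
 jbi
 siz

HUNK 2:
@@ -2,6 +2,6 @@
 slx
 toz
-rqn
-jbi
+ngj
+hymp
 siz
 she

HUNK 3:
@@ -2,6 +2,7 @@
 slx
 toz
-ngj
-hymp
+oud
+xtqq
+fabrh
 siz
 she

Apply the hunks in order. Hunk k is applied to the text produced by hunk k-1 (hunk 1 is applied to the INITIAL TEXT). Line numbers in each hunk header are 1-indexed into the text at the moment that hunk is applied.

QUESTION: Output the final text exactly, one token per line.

Hunk 1: at line 1 remove [hjk,nla,wkeu] add [toz,rqn] -> 7 lines: muagl slx toz rqn jbi siz she
Hunk 2: at line 2 remove [rqn,jbi] add [ngj,hymp] -> 7 lines: muagl slx toz ngj hymp siz she
Hunk 3: at line 2 remove [ngj,hymp] add [oud,xtqq,fabrh] -> 8 lines: muagl slx toz oud xtqq fabrh siz she

Answer: muagl
slx
toz
oud
xtqq
fabrh
siz
she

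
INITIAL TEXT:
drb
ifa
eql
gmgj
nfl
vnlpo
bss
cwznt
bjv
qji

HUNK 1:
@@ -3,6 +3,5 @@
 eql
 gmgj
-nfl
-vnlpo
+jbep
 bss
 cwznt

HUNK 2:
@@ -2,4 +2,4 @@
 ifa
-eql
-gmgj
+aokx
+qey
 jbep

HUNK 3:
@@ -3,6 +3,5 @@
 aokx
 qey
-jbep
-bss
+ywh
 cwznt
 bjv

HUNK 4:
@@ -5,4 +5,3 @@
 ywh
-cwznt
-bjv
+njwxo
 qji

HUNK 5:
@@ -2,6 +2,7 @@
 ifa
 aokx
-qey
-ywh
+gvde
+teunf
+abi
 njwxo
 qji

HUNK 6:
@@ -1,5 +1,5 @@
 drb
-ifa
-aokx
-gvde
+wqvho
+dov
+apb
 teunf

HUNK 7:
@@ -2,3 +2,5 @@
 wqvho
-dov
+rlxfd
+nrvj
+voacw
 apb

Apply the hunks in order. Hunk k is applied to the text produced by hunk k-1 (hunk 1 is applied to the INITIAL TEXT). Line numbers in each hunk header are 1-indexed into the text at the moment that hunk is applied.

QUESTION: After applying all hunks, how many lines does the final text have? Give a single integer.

Answer: 10

Derivation:
Hunk 1: at line 3 remove [nfl,vnlpo] add [jbep] -> 9 lines: drb ifa eql gmgj jbep bss cwznt bjv qji
Hunk 2: at line 2 remove [eql,gmgj] add [aokx,qey] -> 9 lines: drb ifa aokx qey jbep bss cwznt bjv qji
Hunk 3: at line 3 remove [jbep,bss] add [ywh] -> 8 lines: drb ifa aokx qey ywh cwznt bjv qji
Hunk 4: at line 5 remove [cwznt,bjv] add [njwxo] -> 7 lines: drb ifa aokx qey ywh njwxo qji
Hunk 5: at line 2 remove [qey,ywh] add [gvde,teunf,abi] -> 8 lines: drb ifa aokx gvde teunf abi njwxo qji
Hunk 6: at line 1 remove [ifa,aokx,gvde] add [wqvho,dov,apb] -> 8 lines: drb wqvho dov apb teunf abi njwxo qji
Hunk 7: at line 2 remove [dov] add [rlxfd,nrvj,voacw] -> 10 lines: drb wqvho rlxfd nrvj voacw apb teunf abi njwxo qji
Final line count: 10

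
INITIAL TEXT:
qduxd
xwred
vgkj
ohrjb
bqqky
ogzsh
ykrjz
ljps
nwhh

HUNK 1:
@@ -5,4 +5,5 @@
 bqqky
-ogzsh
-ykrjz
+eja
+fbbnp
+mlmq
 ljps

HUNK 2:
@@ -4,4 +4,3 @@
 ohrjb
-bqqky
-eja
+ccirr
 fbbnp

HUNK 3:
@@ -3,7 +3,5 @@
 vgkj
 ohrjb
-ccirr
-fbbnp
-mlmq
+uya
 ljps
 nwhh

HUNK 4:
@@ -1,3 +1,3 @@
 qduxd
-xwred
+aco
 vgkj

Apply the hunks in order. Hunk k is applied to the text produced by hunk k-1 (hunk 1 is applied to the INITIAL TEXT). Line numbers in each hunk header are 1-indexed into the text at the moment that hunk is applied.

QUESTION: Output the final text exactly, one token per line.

Hunk 1: at line 5 remove [ogzsh,ykrjz] add [eja,fbbnp,mlmq] -> 10 lines: qduxd xwred vgkj ohrjb bqqky eja fbbnp mlmq ljps nwhh
Hunk 2: at line 4 remove [bqqky,eja] add [ccirr] -> 9 lines: qduxd xwred vgkj ohrjb ccirr fbbnp mlmq ljps nwhh
Hunk 3: at line 3 remove [ccirr,fbbnp,mlmq] add [uya] -> 7 lines: qduxd xwred vgkj ohrjb uya ljps nwhh
Hunk 4: at line 1 remove [xwred] add [aco] -> 7 lines: qduxd aco vgkj ohrjb uya ljps nwhh

Answer: qduxd
aco
vgkj
ohrjb
uya
ljps
nwhh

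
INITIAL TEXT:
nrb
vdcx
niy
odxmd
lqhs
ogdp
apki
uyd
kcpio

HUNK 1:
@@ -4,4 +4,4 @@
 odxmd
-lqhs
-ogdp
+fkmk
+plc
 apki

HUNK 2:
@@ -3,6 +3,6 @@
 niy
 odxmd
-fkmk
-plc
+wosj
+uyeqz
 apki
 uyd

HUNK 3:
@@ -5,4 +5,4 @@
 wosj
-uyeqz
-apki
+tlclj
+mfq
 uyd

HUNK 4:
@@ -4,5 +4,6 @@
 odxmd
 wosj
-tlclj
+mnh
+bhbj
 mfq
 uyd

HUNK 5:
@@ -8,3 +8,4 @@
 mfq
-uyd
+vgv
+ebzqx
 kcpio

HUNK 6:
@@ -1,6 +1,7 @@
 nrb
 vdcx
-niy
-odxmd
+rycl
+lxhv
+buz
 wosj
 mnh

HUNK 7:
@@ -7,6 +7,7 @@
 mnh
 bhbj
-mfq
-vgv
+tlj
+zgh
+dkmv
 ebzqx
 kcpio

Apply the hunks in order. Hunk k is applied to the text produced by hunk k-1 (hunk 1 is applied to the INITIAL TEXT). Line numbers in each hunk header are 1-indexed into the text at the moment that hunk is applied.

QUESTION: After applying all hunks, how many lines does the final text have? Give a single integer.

Answer: 13

Derivation:
Hunk 1: at line 4 remove [lqhs,ogdp] add [fkmk,plc] -> 9 lines: nrb vdcx niy odxmd fkmk plc apki uyd kcpio
Hunk 2: at line 3 remove [fkmk,plc] add [wosj,uyeqz] -> 9 lines: nrb vdcx niy odxmd wosj uyeqz apki uyd kcpio
Hunk 3: at line 5 remove [uyeqz,apki] add [tlclj,mfq] -> 9 lines: nrb vdcx niy odxmd wosj tlclj mfq uyd kcpio
Hunk 4: at line 4 remove [tlclj] add [mnh,bhbj] -> 10 lines: nrb vdcx niy odxmd wosj mnh bhbj mfq uyd kcpio
Hunk 5: at line 8 remove [uyd] add [vgv,ebzqx] -> 11 lines: nrb vdcx niy odxmd wosj mnh bhbj mfq vgv ebzqx kcpio
Hunk 6: at line 1 remove [niy,odxmd] add [rycl,lxhv,buz] -> 12 lines: nrb vdcx rycl lxhv buz wosj mnh bhbj mfq vgv ebzqx kcpio
Hunk 7: at line 7 remove [mfq,vgv] add [tlj,zgh,dkmv] -> 13 lines: nrb vdcx rycl lxhv buz wosj mnh bhbj tlj zgh dkmv ebzqx kcpio
Final line count: 13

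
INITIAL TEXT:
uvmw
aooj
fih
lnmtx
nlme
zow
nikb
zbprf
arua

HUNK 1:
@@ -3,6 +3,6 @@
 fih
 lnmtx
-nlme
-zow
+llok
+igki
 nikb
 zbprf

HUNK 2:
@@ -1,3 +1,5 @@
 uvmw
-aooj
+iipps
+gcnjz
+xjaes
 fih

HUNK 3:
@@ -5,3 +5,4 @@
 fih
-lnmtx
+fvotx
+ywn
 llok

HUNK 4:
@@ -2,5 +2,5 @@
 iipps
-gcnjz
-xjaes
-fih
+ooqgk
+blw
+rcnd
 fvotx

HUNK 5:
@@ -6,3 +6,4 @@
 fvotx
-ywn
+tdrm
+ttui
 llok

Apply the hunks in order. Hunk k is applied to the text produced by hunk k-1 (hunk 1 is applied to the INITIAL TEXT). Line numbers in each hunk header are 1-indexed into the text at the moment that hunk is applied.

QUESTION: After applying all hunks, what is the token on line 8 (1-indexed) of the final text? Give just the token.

Hunk 1: at line 3 remove [nlme,zow] add [llok,igki] -> 9 lines: uvmw aooj fih lnmtx llok igki nikb zbprf arua
Hunk 2: at line 1 remove [aooj] add [iipps,gcnjz,xjaes] -> 11 lines: uvmw iipps gcnjz xjaes fih lnmtx llok igki nikb zbprf arua
Hunk 3: at line 5 remove [lnmtx] add [fvotx,ywn] -> 12 lines: uvmw iipps gcnjz xjaes fih fvotx ywn llok igki nikb zbprf arua
Hunk 4: at line 2 remove [gcnjz,xjaes,fih] add [ooqgk,blw,rcnd] -> 12 lines: uvmw iipps ooqgk blw rcnd fvotx ywn llok igki nikb zbprf arua
Hunk 5: at line 6 remove [ywn] add [tdrm,ttui] -> 13 lines: uvmw iipps ooqgk blw rcnd fvotx tdrm ttui llok igki nikb zbprf arua
Final line 8: ttui

Answer: ttui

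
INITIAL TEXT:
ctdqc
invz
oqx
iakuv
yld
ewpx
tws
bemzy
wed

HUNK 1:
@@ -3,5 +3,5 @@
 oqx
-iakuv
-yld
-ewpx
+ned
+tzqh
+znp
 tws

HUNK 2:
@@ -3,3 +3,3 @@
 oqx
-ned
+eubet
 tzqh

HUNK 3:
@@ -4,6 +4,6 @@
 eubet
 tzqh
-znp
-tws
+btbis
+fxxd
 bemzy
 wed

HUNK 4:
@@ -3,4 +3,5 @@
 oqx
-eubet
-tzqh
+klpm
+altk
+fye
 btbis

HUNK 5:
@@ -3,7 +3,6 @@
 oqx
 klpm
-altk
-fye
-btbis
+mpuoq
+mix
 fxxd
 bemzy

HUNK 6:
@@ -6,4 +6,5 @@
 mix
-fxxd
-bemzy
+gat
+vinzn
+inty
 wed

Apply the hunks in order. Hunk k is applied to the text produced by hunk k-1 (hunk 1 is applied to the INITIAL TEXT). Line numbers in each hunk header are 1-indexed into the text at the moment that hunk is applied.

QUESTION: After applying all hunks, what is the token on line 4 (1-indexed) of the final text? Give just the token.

Answer: klpm

Derivation:
Hunk 1: at line 3 remove [iakuv,yld,ewpx] add [ned,tzqh,znp] -> 9 lines: ctdqc invz oqx ned tzqh znp tws bemzy wed
Hunk 2: at line 3 remove [ned] add [eubet] -> 9 lines: ctdqc invz oqx eubet tzqh znp tws bemzy wed
Hunk 3: at line 4 remove [znp,tws] add [btbis,fxxd] -> 9 lines: ctdqc invz oqx eubet tzqh btbis fxxd bemzy wed
Hunk 4: at line 3 remove [eubet,tzqh] add [klpm,altk,fye] -> 10 lines: ctdqc invz oqx klpm altk fye btbis fxxd bemzy wed
Hunk 5: at line 3 remove [altk,fye,btbis] add [mpuoq,mix] -> 9 lines: ctdqc invz oqx klpm mpuoq mix fxxd bemzy wed
Hunk 6: at line 6 remove [fxxd,bemzy] add [gat,vinzn,inty] -> 10 lines: ctdqc invz oqx klpm mpuoq mix gat vinzn inty wed
Final line 4: klpm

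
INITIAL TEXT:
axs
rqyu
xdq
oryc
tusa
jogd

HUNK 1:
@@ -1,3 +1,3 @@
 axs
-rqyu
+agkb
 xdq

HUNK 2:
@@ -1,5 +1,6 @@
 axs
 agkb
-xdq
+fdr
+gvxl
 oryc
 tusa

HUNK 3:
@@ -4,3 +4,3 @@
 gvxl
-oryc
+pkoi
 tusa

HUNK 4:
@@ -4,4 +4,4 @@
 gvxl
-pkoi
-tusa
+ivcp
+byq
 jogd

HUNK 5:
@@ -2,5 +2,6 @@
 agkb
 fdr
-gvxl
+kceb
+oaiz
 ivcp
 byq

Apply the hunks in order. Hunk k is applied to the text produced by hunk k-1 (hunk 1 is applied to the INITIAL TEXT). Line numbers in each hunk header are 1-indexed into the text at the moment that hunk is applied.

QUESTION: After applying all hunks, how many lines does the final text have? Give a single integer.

Answer: 8

Derivation:
Hunk 1: at line 1 remove [rqyu] add [agkb] -> 6 lines: axs agkb xdq oryc tusa jogd
Hunk 2: at line 1 remove [xdq] add [fdr,gvxl] -> 7 lines: axs agkb fdr gvxl oryc tusa jogd
Hunk 3: at line 4 remove [oryc] add [pkoi] -> 7 lines: axs agkb fdr gvxl pkoi tusa jogd
Hunk 4: at line 4 remove [pkoi,tusa] add [ivcp,byq] -> 7 lines: axs agkb fdr gvxl ivcp byq jogd
Hunk 5: at line 2 remove [gvxl] add [kceb,oaiz] -> 8 lines: axs agkb fdr kceb oaiz ivcp byq jogd
Final line count: 8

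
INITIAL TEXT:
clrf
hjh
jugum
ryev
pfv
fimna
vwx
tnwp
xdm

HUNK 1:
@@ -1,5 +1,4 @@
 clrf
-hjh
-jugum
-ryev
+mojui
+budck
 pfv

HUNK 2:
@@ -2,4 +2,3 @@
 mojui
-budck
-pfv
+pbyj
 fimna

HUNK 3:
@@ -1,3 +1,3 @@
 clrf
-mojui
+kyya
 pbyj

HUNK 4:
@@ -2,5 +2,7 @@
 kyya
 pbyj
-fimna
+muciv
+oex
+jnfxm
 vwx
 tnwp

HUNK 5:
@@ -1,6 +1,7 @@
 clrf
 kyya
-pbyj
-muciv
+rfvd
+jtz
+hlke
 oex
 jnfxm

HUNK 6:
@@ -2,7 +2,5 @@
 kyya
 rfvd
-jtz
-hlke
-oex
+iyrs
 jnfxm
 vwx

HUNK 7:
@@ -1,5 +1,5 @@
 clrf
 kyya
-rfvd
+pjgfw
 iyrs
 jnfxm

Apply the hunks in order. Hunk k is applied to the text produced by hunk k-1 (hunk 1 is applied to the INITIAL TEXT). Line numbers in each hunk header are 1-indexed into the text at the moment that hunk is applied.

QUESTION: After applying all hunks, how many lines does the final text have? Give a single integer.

Hunk 1: at line 1 remove [hjh,jugum,ryev] add [mojui,budck] -> 8 lines: clrf mojui budck pfv fimna vwx tnwp xdm
Hunk 2: at line 2 remove [budck,pfv] add [pbyj] -> 7 lines: clrf mojui pbyj fimna vwx tnwp xdm
Hunk 3: at line 1 remove [mojui] add [kyya] -> 7 lines: clrf kyya pbyj fimna vwx tnwp xdm
Hunk 4: at line 2 remove [fimna] add [muciv,oex,jnfxm] -> 9 lines: clrf kyya pbyj muciv oex jnfxm vwx tnwp xdm
Hunk 5: at line 1 remove [pbyj,muciv] add [rfvd,jtz,hlke] -> 10 lines: clrf kyya rfvd jtz hlke oex jnfxm vwx tnwp xdm
Hunk 6: at line 2 remove [jtz,hlke,oex] add [iyrs] -> 8 lines: clrf kyya rfvd iyrs jnfxm vwx tnwp xdm
Hunk 7: at line 1 remove [rfvd] add [pjgfw] -> 8 lines: clrf kyya pjgfw iyrs jnfxm vwx tnwp xdm
Final line count: 8

Answer: 8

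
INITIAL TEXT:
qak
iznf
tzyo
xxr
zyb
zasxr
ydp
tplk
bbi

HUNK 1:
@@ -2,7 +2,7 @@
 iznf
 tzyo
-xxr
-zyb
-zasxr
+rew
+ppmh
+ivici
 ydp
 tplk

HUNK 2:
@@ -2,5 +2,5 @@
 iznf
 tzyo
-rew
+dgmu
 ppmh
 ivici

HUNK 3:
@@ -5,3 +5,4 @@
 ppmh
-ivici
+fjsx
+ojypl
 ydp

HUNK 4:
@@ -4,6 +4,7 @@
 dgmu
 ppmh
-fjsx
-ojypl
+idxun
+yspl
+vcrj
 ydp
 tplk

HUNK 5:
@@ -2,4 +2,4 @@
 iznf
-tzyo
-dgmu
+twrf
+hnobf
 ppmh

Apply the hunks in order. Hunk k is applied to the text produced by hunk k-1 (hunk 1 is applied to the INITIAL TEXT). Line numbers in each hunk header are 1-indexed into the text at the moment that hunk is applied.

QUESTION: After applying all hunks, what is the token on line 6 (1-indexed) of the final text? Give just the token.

Answer: idxun

Derivation:
Hunk 1: at line 2 remove [xxr,zyb,zasxr] add [rew,ppmh,ivici] -> 9 lines: qak iznf tzyo rew ppmh ivici ydp tplk bbi
Hunk 2: at line 2 remove [rew] add [dgmu] -> 9 lines: qak iznf tzyo dgmu ppmh ivici ydp tplk bbi
Hunk 3: at line 5 remove [ivici] add [fjsx,ojypl] -> 10 lines: qak iznf tzyo dgmu ppmh fjsx ojypl ydp tplk bbi
Hunk 4: at line 4 remove [fjsx,ojypl] add [idxun,yspl,vcrj] -> 11 lines: qak iznf tzyo dgmu ppmh idxun yspl vcrj ydp tplk bbi
Hunk 5: at line 2 remove [tzyo,dgmu] add [twrf,hnobf] -> 11 lines: qak iznf twrf hnobf ppmh idxun yspl vcrj ydp tplk bbi
Final line 6: idxun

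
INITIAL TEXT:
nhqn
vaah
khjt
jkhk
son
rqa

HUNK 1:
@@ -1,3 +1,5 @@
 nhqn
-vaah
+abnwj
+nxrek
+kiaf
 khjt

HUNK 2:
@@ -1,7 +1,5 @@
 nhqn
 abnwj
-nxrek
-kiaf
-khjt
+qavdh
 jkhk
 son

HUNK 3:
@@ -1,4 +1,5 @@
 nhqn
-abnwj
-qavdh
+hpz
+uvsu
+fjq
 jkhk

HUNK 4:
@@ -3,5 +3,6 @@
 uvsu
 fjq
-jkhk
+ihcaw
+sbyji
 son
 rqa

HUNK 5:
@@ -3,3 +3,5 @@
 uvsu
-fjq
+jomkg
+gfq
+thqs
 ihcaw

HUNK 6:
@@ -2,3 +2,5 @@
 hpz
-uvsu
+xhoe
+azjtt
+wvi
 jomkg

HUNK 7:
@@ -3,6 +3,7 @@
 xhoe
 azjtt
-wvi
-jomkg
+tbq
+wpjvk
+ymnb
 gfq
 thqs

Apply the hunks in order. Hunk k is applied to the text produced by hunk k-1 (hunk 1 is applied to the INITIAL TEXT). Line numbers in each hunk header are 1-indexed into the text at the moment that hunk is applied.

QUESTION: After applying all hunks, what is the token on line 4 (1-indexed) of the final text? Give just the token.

Answer: azjtt

Derivation:
Hunk 1: at line 1 remove [vaah] add [abnwj,nxrek,kiaf] -> 8 lines: nhqn abnwj nxrek kiaf khjt jkhk son rqa
Hunk 2: at line 1 remove [nxrek,kiaf,khjt] add [qavdh] -> 6 lines: nhqn abnwj qavdh jkhk son rqa
Hunk 3: at line 1 remove [abnwj,qavdh] add [hpz,uvsu,fjq] -> 7 lines: nhqn hpz uvsu fjq jkhk son rqa
Hunk 4: at line 3 remove [jkhk] add [ihcaw,sbyji] -> 8 lines: nhqn hpz uvsu fjq ihcaw sbyji son rqa
Hunk 5: at line 3 remove [fjq] add [jomkg,gfq,thqs] -> 10 lines: nhqn hpz uvsu jomkg gfq thqs ihcaw sbyji son rqa
Hunk 6: at line 2 remove [uvsu] add [xhoe,azjtt,wvi] -> 12 lines: nhqn hpz xhoe azjtt wvi jomkg gfq thqs ihcaw sbyji son rqa
Hunk 7: at line 3 remove [wvi,jomkg] add [tbq,wpjvk,ymnb] -> 13 lines: nhqn hpz xhoe azjtt tbq wpjvk ymnb gfq thqs ihcaw sbyji son rqa
Final line 4: azjtt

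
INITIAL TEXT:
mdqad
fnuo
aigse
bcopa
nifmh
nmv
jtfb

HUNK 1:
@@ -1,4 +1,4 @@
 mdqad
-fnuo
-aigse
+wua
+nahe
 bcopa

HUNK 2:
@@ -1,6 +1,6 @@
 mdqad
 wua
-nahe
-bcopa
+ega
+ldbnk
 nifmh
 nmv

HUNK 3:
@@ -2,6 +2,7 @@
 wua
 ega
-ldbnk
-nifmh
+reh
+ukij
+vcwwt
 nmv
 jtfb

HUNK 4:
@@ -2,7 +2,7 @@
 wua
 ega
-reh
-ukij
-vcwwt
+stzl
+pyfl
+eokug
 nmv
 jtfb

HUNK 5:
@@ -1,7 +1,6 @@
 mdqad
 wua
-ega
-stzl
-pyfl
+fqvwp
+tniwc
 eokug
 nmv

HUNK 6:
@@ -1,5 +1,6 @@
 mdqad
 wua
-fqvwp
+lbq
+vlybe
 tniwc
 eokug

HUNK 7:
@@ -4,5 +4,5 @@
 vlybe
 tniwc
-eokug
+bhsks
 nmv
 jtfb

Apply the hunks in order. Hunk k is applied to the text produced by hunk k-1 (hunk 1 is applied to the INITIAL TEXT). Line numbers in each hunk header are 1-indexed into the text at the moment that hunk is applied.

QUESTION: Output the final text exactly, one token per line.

Hunk 1: at line 1 remove [fnuo,aigse] add [wua,nahe] -> 7 lines: mdqad wua nahe bcopa nifmh nmv jtfb
Hunk 2: at line 1 remove [nahe,bcopa] add [ega,ldbnk] -> 7 lines: mdqad wua ega ldbnk nifmh nmv jtfb
Hunk 3: at line 2 remove [ldbnk,nifmh] add [reh,ukij,vcwwt] -> 8 lines: mdqad wua ega reh ukij vcwwt nmv jtfb
Hunk 4: at line 2 remove [reh,ukij,vcwwt] add [stzl,pyfl,eokug] -> 8 lines: mdqad wua ega stzl pyfl eokug nmv jtfb
Hunk 5: at line 1 remove [ega,stzl,pyfl] add [fqvwp,tniwc] -> 7 lines: mdqad wua fqvwp tniwc eokug nmv jtfb
Hunk 6: at line 1 remove [fqvwp] add [lbq,vlybe] -> 8 lines: mdqad wua lbq vlybe tniwc eokug nmv jtfb
Hunk 7: at line 4 remove [eokug] add [bhsks] -> 8 lines: mdqad wua lbq vlybe tniwc bhsks nmv jtfb

Answer: mdqad
wua
lbq
vlybe
tniwc
bhsks
nmv
jtfb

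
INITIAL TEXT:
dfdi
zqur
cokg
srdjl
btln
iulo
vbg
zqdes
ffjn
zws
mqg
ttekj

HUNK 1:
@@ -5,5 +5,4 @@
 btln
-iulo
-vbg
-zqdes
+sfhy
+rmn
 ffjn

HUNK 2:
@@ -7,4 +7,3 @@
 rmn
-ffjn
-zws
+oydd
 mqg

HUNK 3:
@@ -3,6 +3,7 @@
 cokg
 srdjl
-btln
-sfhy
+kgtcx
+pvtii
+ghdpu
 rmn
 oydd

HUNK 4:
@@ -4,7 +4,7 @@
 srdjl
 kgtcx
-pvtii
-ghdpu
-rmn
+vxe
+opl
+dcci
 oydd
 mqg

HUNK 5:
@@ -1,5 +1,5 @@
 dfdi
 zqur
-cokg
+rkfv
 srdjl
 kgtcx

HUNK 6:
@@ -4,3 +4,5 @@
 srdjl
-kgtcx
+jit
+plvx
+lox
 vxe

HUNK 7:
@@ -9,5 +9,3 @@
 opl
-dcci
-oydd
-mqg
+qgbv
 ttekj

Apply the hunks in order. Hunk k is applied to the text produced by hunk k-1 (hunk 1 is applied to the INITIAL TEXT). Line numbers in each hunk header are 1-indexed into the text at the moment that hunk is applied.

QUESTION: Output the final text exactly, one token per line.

Hunk 1: at line 5 remove [iulo,vbg,zqdes] add [sfhy,rmn] -> 11 lines: dfdi zqur cokg srdjl btln sfhy rmn ffjn zws mqg ttekj
Hunk 2: at line 7 remove [ffjn,zws] add [oydd] -> 10 lines: dfdi zqur cokg srdjl btln sfhy rmn oydd mqg ttekj
Hunk 3: at line 3 remove [btln,sfhy] add [kgtcx,pvtii,ghdpu] -> 11 lines: dfdi zqur cokg srdjl kgtcx pvtii ghdpu rmn oydd mqg ttekj
Hunk 4: at line 4 remove [pvtii,ghdpu,rmn] add [vxe,opl,dcci] -> 11 lines: dfdi zqur cokg srdjl kgtcx vxe opl dcci oydd mqg ttekj
Hunk 5: at line 1 remove [cokg] add [rkfv] -> 11 lines: dfdi zqur rkfv srdjl kgtcx vxe opl dcci oydd mqg ttekj
Hunk 6: at line 4 remove [kgtcx] add [jit,plvx,lox] -> 13 lines: dfdi zqur rkfv srdjl jit plvx lox vxe opl dcci oydd mqg ttekj
Hunk 7: at line 9 remove [dcci,oydd,mqg] add [qgbv] -> 11 lines: dfdi zqur rkfv srdjl jit plvx lox vxe opl qgbv ttekj

Answer: dfdi
zqur
rkfv
srdjl
jit
plvx
lox
vxe
opl
qgbv
ttekj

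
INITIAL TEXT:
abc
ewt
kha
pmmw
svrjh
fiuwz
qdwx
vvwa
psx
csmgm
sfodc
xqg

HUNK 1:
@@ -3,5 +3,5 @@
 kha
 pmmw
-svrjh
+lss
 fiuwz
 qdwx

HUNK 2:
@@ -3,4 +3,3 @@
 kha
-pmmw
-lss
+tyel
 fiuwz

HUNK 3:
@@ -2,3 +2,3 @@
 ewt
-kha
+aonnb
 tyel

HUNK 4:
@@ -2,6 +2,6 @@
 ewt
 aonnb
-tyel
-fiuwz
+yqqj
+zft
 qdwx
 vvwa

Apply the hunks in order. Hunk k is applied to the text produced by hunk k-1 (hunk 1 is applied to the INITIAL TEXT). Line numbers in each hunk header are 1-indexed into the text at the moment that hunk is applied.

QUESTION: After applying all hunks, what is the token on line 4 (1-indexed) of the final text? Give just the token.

Hunk 1: at line 3 remove [svrjh] add [lss] -> 12 lines: abc ewt kha pmmw lss fiuwz qdwx vvwa psx csmgm sfodc xqg
Hunk 2: at line 3 remove [pmmw,lss] add [tyel] -> 11 lines: abc ewt kha tyel fiuwz qdwx vvwa psx csmgm sfodc xqg
Hunk 3: at line 2 remove [kha] add [aonnb] -> 11 lines: abc ewt aonnb tyel fiuwz qdwx vvwa psx csmgm sfodc xqg
Hunk 4: at line 2 remove [tyel,fiuwz] add [yqqj,zft] -> 11 lines: abc ewt aonnb yqqj zft qdwx vvwa psx csmgm sfodc xqg
Final line 4: yqqj

Answer: yqqj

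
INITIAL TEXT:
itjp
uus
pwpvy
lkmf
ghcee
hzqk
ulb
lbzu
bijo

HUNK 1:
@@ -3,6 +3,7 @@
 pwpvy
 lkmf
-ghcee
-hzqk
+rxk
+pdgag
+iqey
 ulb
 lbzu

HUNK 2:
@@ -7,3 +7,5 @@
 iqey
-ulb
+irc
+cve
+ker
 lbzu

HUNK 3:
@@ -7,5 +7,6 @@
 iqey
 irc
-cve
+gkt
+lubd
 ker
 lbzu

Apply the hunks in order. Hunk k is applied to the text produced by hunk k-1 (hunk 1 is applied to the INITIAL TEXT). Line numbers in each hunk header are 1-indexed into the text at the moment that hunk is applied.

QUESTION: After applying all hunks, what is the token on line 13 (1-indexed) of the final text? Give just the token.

Hunk 1: at line 3 remove [ghcee,hzqk] add [rxk,pdgag,iqey] -> 10 lines: itjp uus pwpvy lkmf rxk pdgag iqey ulb lbzu bijo
Hunk 2: at line 7 remove [ulb] add [irc,cve,ker] -> 12 lines: itjp uus pwpvy lkmf rxk pdgag iqey irc cve ker lbzu bijo
Hunk 3: at line 7 remove [cve] add [gkt,lubd] -> 13 lines: itjp uus pwpvy lkmf rxk pdgag iqey irc gkt lubd ker lbzu bijo
Final line 13: bijo

Answer: bijo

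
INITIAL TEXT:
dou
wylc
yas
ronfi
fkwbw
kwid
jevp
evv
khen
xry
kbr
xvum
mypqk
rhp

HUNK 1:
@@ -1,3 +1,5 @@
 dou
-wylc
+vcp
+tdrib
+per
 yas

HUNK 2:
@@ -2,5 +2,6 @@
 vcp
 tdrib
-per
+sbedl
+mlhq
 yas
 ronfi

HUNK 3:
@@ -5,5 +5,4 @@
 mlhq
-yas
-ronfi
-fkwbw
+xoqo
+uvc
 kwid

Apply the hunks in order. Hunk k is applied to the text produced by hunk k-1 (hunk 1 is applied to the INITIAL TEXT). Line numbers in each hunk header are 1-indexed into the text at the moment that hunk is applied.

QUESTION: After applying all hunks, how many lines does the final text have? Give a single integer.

Hunk 1: at line 1 remove [wylc] add [vcp,tdrib,per] -> 16 lines: dou vcp tdrib per yas ronfi fkwbw kwid jevp evv khen xry kbr xvum mypqk rhp
Hunk 2: at line 2 remove [per] add [sbedl,mlhq] -> 17 lines: dou vcp tdrib sbedl mlhq yas ronfi fkwbw kwid jevp evv khen xry kbr xvum mypqk rhp
Hunk 3: at line 5 remove [yas,ronfi,fkwbw] add [xoqo,uvc] -> 16 lines: dou vcp tdrib sbedl mlhq xoqo uvc kwid jevp evv khen xry kbr xvum mypqk rhp
Final line count: 16

Answer: 16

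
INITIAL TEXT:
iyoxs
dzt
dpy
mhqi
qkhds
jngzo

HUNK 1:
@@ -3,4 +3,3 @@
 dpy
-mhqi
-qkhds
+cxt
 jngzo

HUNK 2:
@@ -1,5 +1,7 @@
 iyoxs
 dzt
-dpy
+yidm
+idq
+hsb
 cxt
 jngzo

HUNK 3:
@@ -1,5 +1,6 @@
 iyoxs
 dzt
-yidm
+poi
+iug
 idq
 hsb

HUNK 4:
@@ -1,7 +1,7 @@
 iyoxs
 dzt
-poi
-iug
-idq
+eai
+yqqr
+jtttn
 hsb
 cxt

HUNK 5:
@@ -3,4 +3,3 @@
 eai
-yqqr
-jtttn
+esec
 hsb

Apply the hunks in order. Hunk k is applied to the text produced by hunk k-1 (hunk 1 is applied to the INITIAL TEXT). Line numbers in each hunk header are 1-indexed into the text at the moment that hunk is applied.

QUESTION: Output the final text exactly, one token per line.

Answer: iyoxs
dzt
eai
esec
hsb
cxt
jngzo

Derivation:
Hunk 1: at line 3 remove [mhqi,qkhds] add [cxt] -> 5 lines: iyoxs dzt dpy cxt jngzo
Hunk 2: at line 1 remove [dpy] add [yidm,idq,hsb] -> 7 lines: iyoxs dzt yidm idq hsb cxt jngzo
Hunk 3: at line 1 remove [yidm] add [poi,iug] -> 8 lines: iyoxs dzt poi iug idq hsb cxt jngzo
Hunk 4: at line 1 remove [poi,iug,idq] add [eai,yqqr,jtttn] -> 8 lines: iyoxs dzt eai yqqr jtttn hsb cxt jngzo
Hunk 5: at line 3 remove [yqqr,jtttn] add [esec] -> 7 lines: iyoxs dzt eai esec hsb cxt jngzo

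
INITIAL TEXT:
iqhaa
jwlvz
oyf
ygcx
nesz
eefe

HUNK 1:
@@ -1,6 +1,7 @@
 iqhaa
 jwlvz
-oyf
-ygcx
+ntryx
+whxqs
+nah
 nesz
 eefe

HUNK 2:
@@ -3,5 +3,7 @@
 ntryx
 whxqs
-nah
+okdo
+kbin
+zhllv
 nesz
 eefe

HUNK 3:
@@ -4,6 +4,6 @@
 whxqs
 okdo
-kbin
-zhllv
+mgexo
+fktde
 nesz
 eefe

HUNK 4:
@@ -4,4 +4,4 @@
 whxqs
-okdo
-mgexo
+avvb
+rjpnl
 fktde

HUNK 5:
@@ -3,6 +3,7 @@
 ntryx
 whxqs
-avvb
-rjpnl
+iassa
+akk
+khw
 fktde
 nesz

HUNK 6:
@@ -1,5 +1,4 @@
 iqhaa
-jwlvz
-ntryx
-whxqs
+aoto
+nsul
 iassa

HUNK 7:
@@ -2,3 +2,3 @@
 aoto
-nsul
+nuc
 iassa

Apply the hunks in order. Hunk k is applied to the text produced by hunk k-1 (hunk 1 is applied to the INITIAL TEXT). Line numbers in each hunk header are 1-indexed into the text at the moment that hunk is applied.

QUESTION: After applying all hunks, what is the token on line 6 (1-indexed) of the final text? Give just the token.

Hunk 1: at line 1 remove [oyf,ygcx] add [ntryx,whxqs,nah] -> 7 lines: iqhaa jwlvz ntryx whxqs nah nesz eefe
Hunk 2: at line 3 remove [nah] add [okdo,kbin,zhllv] -> 9 lines: iqhaa jwlvz ntryx whxqs okdo kbin zhllv nesz eefe
Hunk 3: at line 4 remove [kbin,zhllv] add [mgexo,fktde] -> 9 lines: iqhaa jwlvz ntryx whxqs okdo mgexo fktde nesz eefe
Hunk 4: at line 4 remove [okdo,mgexo] add [avvb,rjpnl] -> 9 lines: iqhaa jwlvz ntryx whxqs avvb rjpnl fktde nesz eefe
Hunk 5: at line 3 remove [avvb,rjpnl] add [iassa,akk,khw] -> 10 lines: iqhaa jwlvz ntryx whxqs iassa akk khw fktde nesz eefe
Hunk 6: at line 1 remove [jwlvz,ntryx,whxqs] add [aoto,nsul] -> 9 lines: iqhaa aoto nsul iassa akk khw fktde nesz eefe
Hunk 7: at line 2 remove [nsul] add [nuc] -> 9 lines: iqhaa aoto nuc iassa akk khw fktde nesz eefe
Final line 6: khw

Answer: khw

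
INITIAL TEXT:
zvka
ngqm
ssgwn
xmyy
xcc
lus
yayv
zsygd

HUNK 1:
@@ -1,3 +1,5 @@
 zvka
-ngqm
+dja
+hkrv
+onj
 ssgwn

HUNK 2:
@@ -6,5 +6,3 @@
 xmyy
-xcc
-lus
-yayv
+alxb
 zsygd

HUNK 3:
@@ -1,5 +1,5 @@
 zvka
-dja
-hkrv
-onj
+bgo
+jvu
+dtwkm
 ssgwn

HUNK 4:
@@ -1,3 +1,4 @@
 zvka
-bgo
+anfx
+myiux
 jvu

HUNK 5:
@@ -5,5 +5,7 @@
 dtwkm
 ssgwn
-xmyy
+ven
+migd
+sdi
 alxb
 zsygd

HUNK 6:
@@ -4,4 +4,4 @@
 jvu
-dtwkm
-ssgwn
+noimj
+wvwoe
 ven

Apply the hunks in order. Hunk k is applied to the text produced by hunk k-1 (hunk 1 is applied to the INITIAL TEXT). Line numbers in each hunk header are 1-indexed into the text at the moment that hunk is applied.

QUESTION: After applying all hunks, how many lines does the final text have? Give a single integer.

Answer: 11

Derivation:
Hunk 1: at line 1 remove [ngqm] add [dja,hkrv,onj] -> 10 lines: zvka dja hkrv onj ssgwn xmyy xcc lus yayv zsygd
Hunk 2: at line 6 remove [xcc,lus,yayv] add [alxb] -> 8 lines: zvka dja hkrv onj ssgwn xmyy alxb zsygd
Hunk 3: at line 1 remove [dja,hkrv,onj] add [bgo,jvu,dtwkm] -> 8 lines: zvka bgo jvu dtwkm ssgwn xmyy alxb zsygd
Hunk 4: at line 1 remove [bgo] add [anfx,myiux] -> 9 lines: zvka anfx myiux jvu dtwkm ssgwn xmyy alxb zsygd
Hunk 5: at line 5 remove [xmyy] add [ven,migd,sdi] -> 11 lines: zvka anfx myiux jvu dtwkm ssgwn ven migd sdi alxb zsygd
Hunk 6: at line 4 remove [dtwkm,ssgwn] add [noimj,wvwoe] -> 11 lines: zvka anfx myiux jvu noimj wvwoe ven migd sdi alxb zsygd
Final line count: 11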